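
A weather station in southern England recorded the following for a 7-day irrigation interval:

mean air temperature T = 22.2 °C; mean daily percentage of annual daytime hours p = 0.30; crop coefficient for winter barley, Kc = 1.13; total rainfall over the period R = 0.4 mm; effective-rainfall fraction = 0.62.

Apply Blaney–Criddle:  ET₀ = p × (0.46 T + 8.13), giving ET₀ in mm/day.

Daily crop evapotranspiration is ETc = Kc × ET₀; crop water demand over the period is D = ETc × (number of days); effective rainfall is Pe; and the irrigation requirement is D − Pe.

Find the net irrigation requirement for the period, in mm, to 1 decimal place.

43.3 mm

ET₀ = 0.30 × (0.46 × 22.2 + 8.13) = 0.30 × 18.342 = 5.5026 mm/d
ETc = Kc × ET₀ = 1.13 × 5.5026 = 6.2179 mm/d
Crop demand D = ETc × 7 d = 6.2179 × 7 = 43.525 mm
Pe = 0.62 × 0.4 = 0.248 mm
D − Pe = 43.525 − 0.248 = 43.277 mm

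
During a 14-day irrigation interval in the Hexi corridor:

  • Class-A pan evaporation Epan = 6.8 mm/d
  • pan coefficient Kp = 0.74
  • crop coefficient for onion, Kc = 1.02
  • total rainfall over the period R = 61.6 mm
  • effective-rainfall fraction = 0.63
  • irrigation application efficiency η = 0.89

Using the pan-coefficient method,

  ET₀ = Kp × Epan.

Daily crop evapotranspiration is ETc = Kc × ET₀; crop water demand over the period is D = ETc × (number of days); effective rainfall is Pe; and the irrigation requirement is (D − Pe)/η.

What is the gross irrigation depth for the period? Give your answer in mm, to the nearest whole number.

37 mm

ET₀ = 0.74 × 6.8 = 5.0320 mm/d
ETc = Kc × ET₀ = 1.02 × 5.0320 = 5.1326 mm/d
Crop demand D = ETc × 14 d = 5.1326 × 14 = 71.856 mm
Pe = 0.63 × 61.6 = 38.808 mm
D − Pe = 71.856 − 38.808 = 33.048 mm
Gross irrigation = 33.048 / 0.89 = 37.133 mm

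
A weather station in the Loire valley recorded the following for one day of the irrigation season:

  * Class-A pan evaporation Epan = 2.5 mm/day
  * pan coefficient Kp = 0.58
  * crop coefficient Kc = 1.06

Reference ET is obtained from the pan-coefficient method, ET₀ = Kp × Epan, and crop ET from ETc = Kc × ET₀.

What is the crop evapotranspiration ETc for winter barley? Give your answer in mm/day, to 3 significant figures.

ET₀ = 0.58 × 2.5 = 1.4500 mm/d
ETc = Kc × ET₀ = 1.06 × 1.4500 = 1.5370 mm/d

1.54 mm/day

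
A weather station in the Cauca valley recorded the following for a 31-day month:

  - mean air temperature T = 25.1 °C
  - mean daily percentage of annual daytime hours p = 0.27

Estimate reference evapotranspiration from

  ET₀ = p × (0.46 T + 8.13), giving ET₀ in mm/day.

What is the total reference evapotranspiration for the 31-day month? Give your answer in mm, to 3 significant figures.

165 mm

ET₀ = 0.27 × (0.46 × 25.1 + 8.13) = 0.27 × 19.676 = 5.3125 mm/d
Monthly total = 5.3125 × 31 = 164.688 mm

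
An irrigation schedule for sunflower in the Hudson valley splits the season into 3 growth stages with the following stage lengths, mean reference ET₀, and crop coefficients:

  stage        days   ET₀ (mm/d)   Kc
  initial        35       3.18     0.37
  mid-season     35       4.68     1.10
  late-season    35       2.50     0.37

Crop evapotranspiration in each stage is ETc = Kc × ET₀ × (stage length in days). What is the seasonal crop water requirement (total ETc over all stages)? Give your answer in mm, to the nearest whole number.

initial: 0.37 × 3.18 × 35 = 41.18 mm
mid-season: 1.10 × 4.68 × 35 = 180.18 mm
late-season: 0.37 × 2.50 × 35 = 32.38 mm
Seasonal total = 253.74 mm

254 mm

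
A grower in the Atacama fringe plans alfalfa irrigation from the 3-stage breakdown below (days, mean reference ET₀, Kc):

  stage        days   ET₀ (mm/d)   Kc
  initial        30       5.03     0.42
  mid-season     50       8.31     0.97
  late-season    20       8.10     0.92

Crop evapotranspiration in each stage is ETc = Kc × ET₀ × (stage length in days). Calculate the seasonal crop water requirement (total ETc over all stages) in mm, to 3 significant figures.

615 mm

initial: 0.42 × 5.03 × 30 = 63.38 mm
mid-season: 0.97 × 8.31 × 50 = 403.04 mm
late-season: 0.92 × 8.10 × 20 = 149.04 mm
Seasonal total = 615.46 mm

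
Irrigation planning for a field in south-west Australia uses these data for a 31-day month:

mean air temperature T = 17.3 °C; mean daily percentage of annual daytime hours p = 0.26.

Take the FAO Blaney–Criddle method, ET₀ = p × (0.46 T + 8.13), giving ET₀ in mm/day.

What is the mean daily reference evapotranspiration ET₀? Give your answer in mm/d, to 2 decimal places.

4.18 mm/d

ET₀ = 0.26 × (0.46 × 17.3 + 8.13) = 0.26 × 16.088 = 4.1829 mm/d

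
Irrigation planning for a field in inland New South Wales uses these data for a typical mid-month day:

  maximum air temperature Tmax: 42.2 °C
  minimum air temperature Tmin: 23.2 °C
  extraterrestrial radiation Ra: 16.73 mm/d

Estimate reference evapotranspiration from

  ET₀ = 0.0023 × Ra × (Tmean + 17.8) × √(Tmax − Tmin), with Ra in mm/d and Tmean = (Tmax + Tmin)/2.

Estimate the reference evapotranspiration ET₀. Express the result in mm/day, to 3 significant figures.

Tmean = (42.2 + 23.2)/2 = 32.70 °C
ET₀ = 0.0023 × 16.73 × (32.70 + 17.8) × √19.0 = 0.0023 × 16.73 × 50.50 × 4.3589 = 8.4702 mm/d

8.47 mm/day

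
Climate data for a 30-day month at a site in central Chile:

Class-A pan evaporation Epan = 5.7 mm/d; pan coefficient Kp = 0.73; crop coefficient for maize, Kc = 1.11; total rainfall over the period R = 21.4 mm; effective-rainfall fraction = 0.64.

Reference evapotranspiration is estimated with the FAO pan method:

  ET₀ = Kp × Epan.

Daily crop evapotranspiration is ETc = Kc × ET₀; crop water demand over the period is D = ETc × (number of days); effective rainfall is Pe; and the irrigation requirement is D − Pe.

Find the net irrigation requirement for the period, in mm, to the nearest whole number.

ET₀ = 0.73 × 5.7 = 4.1610 mm/d
ETc = Kc × ET₀ = 1.11 × 4.1610 = 4.6187 mm/d
Crop demand D = ETc × 30 d = 4.6187 × 30 = 138.561 mm
Pe = 0.64 × 21.4 = 13.696 mm
D − Pe = 138.561 − 13.696 = 124.865 mm

125 mm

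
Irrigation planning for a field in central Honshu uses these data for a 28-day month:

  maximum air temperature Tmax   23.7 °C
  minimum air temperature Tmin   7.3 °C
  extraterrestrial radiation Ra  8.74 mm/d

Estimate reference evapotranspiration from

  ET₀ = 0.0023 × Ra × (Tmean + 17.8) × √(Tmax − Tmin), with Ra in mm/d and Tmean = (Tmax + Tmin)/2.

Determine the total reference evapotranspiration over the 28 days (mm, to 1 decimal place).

Tmean = (23.7 + 7.3)/2 = 15.50 °C
ET₀ = 0.0023 × 8.74 × (15.50 + 17.8) × √16.4 = 0.0023 × 8.74 × 33.30 × 4.0497 = 2.7109 mm/d
Over 28 days: 2.7109 × 28 = 75.905 mm

75.9 mm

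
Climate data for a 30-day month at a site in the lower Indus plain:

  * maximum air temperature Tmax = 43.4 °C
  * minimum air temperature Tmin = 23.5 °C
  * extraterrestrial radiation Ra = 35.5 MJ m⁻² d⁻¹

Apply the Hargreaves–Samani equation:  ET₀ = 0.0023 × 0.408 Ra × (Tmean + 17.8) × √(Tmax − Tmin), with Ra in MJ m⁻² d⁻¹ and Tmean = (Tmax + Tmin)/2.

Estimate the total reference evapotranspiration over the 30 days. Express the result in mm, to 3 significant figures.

Tmean = (43.4 + 23.5)/2 = 33.45 °C
0.408 Ra = 0.408 × 35.5 = 14.4840 mm/d equivalent
ET₀ = 0.0023 × 14.4840 × (33.45 + 17.8) × √19.9 = 0.0023 × 14.4840 × 51.25 × 4.4609 = 7.6161 mm/d
Over 30 days: 7.6161 × 30 = 228.483 mm

228 mm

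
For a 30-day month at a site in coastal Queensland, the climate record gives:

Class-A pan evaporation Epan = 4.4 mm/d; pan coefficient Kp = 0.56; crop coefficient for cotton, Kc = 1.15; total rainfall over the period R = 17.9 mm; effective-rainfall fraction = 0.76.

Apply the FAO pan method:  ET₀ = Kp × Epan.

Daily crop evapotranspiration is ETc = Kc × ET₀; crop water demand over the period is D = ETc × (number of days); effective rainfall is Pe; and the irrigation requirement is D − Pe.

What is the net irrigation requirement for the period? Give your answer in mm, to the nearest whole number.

71 mm

ET₀ = 0.56 × 4.4 = 2.4640 mm/d
ETc = Kc × ET₀ = 1.15 × 2.4640 = 2.8336 mm/d
Crop demand D = ETc × 30 d = 2.8336 × 30 = 85.008 mm
Pe = 0.76 × 17.9 = 13.604 mm
D − Pe = 85.008 − 13.604 = 71.404 mm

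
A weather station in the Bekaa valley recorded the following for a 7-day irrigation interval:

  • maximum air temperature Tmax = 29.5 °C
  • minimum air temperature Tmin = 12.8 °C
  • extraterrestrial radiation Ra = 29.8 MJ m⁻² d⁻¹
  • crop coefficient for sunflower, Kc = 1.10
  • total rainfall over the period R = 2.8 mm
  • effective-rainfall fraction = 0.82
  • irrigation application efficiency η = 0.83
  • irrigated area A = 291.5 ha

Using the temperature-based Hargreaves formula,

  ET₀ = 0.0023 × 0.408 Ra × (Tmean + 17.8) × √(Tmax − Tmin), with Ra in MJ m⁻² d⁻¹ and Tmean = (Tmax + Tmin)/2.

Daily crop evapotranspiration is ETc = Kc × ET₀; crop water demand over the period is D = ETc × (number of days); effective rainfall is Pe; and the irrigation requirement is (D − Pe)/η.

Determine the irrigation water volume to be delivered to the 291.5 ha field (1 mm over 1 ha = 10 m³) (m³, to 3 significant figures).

112000 m³

Tmean = (29.5 + 12.8)/2 = 21.15 °C
0.408 Ra = 0.408 × 29.8 = 12.1584 mm/d equivalent
ET₀ = 0.0023 × 12.1584 × (21.15 + 17.8) × √16.7 = 0.0023 × 12.1584 × 38.95 × 4.0866 = 4.4512 mm/d
ETc = Kc × ET₀ = 1.10 × 4.4512 = 4.8963 mm/d
Crop demand D = ETc × 7 d = 4.8963 × 7 = 34.274 mm
Pe = 0.82 × 2.8 = 2.296 mm
D − Pe = 34.274 − 2.296 = 31.978 mm
Gross irrigation = 31.978 / 0.83 = 38.528 mm
Volume = 38.528 mm × 291.5 ha × 10 = 112309.1 m³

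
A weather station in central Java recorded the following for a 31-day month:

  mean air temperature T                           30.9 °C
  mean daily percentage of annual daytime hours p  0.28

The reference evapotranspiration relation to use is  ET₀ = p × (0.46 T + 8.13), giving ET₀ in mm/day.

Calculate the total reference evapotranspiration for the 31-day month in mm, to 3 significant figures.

ET₀ = 0.28 × (0.46 × 30.9 + 8.13) = 0.28 × 22.344 = 6.2563 mm/d
Monthly total = 6.2563 × 31 = 193.945 mm

194 mm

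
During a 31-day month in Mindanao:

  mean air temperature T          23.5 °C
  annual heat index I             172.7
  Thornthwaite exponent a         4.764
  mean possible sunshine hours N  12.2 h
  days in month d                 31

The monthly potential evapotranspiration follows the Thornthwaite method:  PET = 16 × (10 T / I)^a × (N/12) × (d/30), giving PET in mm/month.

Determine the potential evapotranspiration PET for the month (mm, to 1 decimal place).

10T/I = 10 × 23.5 / 172.7 = 1.3607
(10T/I)^a = 1.3607^4.764 = 4.3375
Uncorrected PET = 16 × 4.3375 = 69.400 mm
Correction = (N/12)(d/30) = (12.2/12)(31/30) = 1.0506
PET = 69.400 × 1.0506 = 72.912 mm/month

72.9 mm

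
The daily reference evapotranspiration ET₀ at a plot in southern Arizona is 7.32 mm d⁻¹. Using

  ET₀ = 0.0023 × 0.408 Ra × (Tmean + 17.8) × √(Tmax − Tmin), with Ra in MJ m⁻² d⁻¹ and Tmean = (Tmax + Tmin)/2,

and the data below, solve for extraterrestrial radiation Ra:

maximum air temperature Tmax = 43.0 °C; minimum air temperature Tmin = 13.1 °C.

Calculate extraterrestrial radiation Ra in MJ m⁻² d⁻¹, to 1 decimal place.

31.1 MJ m⁻² d⁻¹

Tmean = (43.0+13.1)/2 = 28.05 °C; ΔT = 29.9
Ra = ET₀ / [0.0023 × 0.408 × (Tmean+17.8) × √ΔT]
   = 7.32 / (0.0023 × 0.408 × 45.85 × 5.4681) = 31.113 MJ m⁻² d⁻¹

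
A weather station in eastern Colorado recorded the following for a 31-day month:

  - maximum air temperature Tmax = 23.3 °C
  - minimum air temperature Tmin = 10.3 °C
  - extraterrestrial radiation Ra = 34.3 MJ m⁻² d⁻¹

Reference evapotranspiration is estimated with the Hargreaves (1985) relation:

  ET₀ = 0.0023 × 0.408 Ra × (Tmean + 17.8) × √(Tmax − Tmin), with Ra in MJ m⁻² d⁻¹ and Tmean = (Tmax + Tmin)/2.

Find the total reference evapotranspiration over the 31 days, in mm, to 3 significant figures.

124 mm

Tmean = (23.3 + 10.3)/2 = 16.80 °C
0.408 Ra = 0.408 × 34.3 = 13.9944 mm/d equivalent
ET₀ = 0.0023 × 13.9944 × (16.80 + 17.8) × √13.0 = 0.0023 × 13.9944 × 34.60 × 3.6056 = 4.0155 mm/d
Over 31 days: 4.0155 × 31 = 124.481 mm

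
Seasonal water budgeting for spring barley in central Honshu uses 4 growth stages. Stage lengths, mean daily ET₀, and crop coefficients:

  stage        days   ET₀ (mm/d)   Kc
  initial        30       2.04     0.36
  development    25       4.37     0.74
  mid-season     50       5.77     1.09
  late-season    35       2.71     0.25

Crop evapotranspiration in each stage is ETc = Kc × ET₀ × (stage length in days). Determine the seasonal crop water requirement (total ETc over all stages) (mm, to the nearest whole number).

441 mm

initial: 0.36 × 2.04 × 30 = 22.03 mm
development: 0.74 × 4.37 × 25 = 80.85 mm
mid-season: 1.09 × 5.77 × 50 = 314.47 mm
late-season: 0.25 × 2.71 × 35 = 23.71 mm
Seasonal total = 441.06 mm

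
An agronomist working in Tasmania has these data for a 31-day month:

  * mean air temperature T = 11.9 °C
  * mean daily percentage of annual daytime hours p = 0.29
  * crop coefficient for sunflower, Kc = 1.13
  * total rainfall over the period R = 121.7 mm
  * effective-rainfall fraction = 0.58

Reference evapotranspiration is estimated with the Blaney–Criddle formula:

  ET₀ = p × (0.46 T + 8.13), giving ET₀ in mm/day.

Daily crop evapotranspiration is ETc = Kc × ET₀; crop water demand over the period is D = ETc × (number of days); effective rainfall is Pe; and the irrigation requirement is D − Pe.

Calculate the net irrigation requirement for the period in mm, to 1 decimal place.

67.6 mm

ET₀ = 0.29 × (0.46 × 11.9 + 8.13) = 0.29 × 13.604 = 3.9452 mm/d
ETc = Kc × ET₀ = 1.13 × 3.9452 = 4.4581 mm/d
Crop demand D = ETc × 31 d = 4.4581 × 31 = 138.201 mm
Pe = 0.58 × 121.7 = 70.586 mm
D − Pe = 138.201 − 70.586 = 67.615 mm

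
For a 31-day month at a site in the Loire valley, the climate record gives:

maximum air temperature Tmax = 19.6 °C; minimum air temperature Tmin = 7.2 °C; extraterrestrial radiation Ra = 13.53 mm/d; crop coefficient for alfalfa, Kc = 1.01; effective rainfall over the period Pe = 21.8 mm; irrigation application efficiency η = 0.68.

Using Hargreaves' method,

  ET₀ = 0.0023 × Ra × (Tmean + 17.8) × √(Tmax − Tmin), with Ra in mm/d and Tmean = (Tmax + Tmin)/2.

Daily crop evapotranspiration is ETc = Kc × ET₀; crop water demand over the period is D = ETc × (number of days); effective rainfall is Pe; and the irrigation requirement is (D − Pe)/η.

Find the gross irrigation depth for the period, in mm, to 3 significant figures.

Tmean = (19.6 + 7.2)/2 = 13.40 °C
ET₀ = 0.0023 × 13.53 × (13.40 + 17.8) × √12.4 = 0.0023 × 13.53 × 31.20 × 3.5214 = 3.4190 mm/d
ETc = Kc × ET₀ = 1.01 × 3.4190 = 3.4532 mm/d
Crop demand D = ETc × 31 d = 3.4532 × 31 = 107.049 mm
D − Pe = 107.049 − 21.8 = 85.249 mm
Gross irrigation = 85.249 / 0.68 = 125.366 mm

125 mm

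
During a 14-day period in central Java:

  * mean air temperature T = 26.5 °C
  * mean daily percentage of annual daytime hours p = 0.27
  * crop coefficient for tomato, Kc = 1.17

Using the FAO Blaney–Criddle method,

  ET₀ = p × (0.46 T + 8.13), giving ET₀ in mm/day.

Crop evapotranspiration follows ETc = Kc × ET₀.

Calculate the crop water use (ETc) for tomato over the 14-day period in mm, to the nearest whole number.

ET₀ = 0.27 × (0.46 × 26.5 + 8.13) = 0.27 × 20.320 = 5.4864 mm/d
ETc = Kc × ET₀ = 1.17 × 5.4864 = 6.4191 mm/d
Over 14 days: 6.4191 × 14 = 89.867 mm

90 mm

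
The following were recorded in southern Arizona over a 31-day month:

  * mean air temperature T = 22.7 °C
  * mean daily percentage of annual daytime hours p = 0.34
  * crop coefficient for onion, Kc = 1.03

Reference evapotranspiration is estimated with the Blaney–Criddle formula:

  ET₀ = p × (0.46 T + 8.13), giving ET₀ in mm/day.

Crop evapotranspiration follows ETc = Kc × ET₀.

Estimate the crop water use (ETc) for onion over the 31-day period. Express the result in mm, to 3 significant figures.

202 mm

ET₀ = 0.34 × (0.46 × 22.7 + 8.13) = 0.34 × 18.572 = 6.3145 mm/d
ETc = Kc × ET₀ = 1.03 × 6.3145 = 6.5039 mm/d
Over 31 days: 6.5039 × 31 = 201.621 mm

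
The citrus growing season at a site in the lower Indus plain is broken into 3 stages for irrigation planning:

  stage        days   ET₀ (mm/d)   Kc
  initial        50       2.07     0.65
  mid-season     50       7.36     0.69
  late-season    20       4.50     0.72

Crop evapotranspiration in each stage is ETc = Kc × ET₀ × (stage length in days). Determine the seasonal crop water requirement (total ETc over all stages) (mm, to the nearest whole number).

initial: 0.65 × 2.07 × 50 = 67.28 mm
mid-season: 0.69 × 7.36 × 50 = 253.92 mm
late-season: 0.72 × 4.50 × 20 = 64.80 mm
Seasonal total = 386.00 mm

386 mm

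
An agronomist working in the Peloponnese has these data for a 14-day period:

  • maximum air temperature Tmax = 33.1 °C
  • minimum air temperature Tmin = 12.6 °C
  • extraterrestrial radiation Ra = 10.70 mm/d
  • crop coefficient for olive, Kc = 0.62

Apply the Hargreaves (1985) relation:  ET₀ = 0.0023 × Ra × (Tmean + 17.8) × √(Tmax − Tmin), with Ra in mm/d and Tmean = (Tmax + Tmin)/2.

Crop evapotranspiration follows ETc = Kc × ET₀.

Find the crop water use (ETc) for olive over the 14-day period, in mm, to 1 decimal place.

Tmean = (33.1 + 12.6)/2 = 22.85 °C
ET₀ = 0.0023 × 10.70 × (22.85 + 17.8) × √20.5 = 0.0023 × 10.70 × 40.65 × 4.5277 = 4.5295 mm/d
ETc = Kc × ET₀ = 0.62 × 4.5295 = 2.8083 mm/d
Over 14 days: 2.8083 × 14 = 39.316 mm

39.3 mm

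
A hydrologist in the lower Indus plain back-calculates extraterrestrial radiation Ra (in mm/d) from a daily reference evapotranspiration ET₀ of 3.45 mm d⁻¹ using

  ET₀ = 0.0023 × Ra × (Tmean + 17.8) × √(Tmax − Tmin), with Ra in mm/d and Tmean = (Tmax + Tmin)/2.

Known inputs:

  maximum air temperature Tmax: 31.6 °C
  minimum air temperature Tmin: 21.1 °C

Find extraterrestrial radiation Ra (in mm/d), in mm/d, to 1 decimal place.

10.5 mm/d

Tmean = 26.35 °C; √ΔT = 3.2404
Ra = ET₀ / [0.0023 × (Tmean+17.8) × √ΔT] = 3.45 / (0.0023 × 44.15 × 3.2404) = 10.485 mm/d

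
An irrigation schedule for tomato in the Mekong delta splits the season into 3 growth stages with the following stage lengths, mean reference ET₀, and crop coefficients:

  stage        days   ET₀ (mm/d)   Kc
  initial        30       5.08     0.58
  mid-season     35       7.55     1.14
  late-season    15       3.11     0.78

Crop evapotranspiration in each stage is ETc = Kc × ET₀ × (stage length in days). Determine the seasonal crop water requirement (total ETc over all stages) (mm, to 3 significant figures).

initial: 0.58 × 5.08 × 30 = 88.39 mm
mid-season: 1.14 × 7.55 × 35 = 301.25 mm
late-season: 0.78 × 3.11 × 15 = 36.39 mm
Seasonal total = 426.03 mm

426 mm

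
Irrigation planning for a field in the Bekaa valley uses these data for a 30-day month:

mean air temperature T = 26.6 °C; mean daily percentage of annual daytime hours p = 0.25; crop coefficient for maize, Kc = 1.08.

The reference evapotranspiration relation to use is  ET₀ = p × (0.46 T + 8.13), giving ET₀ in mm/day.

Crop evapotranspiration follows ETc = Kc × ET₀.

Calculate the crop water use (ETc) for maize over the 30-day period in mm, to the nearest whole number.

ET₀ = 0.25 × (0.46 × 26.6 + 8.13) = 0.25 × 20.366 = 5.0915 mm/d
ETc = Kc × ET₀ = 1.08 × 5.0915 = 5.4988 mm/d
Over 30 days: 5.4988 × 30 = 164.964 mm

165 mm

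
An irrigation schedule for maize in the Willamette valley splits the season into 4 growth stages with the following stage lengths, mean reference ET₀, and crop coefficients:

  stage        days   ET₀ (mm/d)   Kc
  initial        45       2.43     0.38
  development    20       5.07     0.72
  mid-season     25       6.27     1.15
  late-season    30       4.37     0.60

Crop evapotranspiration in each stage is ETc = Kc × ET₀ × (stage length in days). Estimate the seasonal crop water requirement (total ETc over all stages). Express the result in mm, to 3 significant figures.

373 mm

initial: 0.38 × 2.43 × 45 = 41.55 mm
development: 0.72 × 5.07 × 20 = 73.01 mm
mid-season: 1.15 × 6.27 × 25 = 180.26 mm
late-season: 0.60 × 4.37 × 30 = 78.66 mm
Seasonal total = 373.48 mm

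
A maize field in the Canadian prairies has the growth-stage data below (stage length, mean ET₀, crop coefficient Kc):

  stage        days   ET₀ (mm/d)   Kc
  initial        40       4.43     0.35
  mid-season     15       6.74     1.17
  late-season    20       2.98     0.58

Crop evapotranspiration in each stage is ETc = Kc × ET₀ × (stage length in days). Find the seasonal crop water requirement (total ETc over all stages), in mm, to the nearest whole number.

initial: 0.35 × 4.43 × 40 = 62.02 mm
mid-season: 1.17 × 6.74 × 15 = 118.29 mm
late-season: 0.58 × 2.98 × 20 = 34.57 mm
Seasonal total = 214.88 mm

215 mm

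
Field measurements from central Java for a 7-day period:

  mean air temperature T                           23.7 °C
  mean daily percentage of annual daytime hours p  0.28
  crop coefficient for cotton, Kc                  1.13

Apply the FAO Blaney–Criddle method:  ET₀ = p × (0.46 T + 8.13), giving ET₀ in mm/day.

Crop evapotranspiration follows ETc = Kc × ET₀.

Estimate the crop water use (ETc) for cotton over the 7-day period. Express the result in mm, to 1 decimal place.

ET₀ = 0.28 × (0.46 × 23.7 + 8.13) = 0.28 × 19.032 = 5.3290 mm/d
ETc = Kc × ET₀ = 1.13 × 5.3290 = 6.0218 mm/d
Over 7 days: 6.0218 × 7 = 42.153 mm

42.2 mm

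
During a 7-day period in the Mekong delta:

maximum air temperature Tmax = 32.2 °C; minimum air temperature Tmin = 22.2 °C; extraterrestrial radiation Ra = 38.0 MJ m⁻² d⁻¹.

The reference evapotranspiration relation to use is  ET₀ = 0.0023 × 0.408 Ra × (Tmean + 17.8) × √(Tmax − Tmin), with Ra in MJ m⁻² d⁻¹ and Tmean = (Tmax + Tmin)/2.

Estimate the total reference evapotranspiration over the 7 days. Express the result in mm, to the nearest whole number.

Tmean = (32.2 + 22.2)/2 = 27.20 °C
0.408 Ra = 0.408 × 38.0 = 15.5040 mm/d equivalent
ET₀ = 0.0023 × 15.5040 × (27.20 + 17.8) × √10.0 = 0.0023 × 15.5040 × 45.00 × 3.1623 = 5.0744 mm/d
Over 7 days: 5.0744 × 7 = 35.521 mm

36 mm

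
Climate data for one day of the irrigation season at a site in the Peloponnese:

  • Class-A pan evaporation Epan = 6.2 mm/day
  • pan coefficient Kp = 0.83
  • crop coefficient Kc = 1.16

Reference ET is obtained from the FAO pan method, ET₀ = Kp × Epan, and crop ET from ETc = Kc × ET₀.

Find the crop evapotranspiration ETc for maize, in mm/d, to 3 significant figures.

ET₀ = 0.83 × 6.2 = 5.1460 mm/d
ETc = Kc × ET₀ = 1.16 × 5.1460 = 5.9694 mm/d

5.97 mm/d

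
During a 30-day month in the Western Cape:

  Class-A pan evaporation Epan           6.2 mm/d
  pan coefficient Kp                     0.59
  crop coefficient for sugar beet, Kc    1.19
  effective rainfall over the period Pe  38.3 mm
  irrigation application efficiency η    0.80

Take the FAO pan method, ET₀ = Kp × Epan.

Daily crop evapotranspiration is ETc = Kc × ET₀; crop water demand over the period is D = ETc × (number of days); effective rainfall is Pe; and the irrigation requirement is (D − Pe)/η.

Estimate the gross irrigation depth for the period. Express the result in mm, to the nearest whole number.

ET₀ = 0.59 × 6.2 = 3.6580 mm/d
ETc = Kc × ET₀ = 1.19 × 3.6580 = 4.3530 mm/d
Crop demand D = ETc × 30 d = 4.3530 × 30 = 130.590 mm
D − Pe = 130.590 − 38.3 = 92.290 mm
Gross irrigation = 92.290 / 0.80 = 115.363 mm

115 mm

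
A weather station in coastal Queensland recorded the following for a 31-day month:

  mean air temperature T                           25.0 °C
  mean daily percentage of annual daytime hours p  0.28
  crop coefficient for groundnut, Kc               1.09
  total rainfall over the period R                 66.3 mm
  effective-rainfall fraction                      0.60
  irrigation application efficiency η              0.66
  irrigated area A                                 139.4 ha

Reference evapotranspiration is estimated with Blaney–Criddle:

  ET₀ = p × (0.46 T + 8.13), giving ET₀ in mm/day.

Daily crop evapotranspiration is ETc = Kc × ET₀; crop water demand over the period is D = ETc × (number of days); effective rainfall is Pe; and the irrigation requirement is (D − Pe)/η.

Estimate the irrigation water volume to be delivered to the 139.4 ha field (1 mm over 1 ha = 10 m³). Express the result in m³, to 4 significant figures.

308300 m³

ET₀ = 0.28 × (0.46 × 25.0 + 8.13) = 0.28 × 19.630 = 5.4964 mm/d
ETc = Kc × ET₀ = 1.09 × 5.4964 = 5.9911 mm/d
Crop demand D = ETc × 31 d = 5.9911 × 31 = 185.724 mm
Pe = 0.60 × 66.3 = 39.780 mm
D − Pe = 185.724 − 39.780 = 145.944 mm
Gross irrigation = 145.944 / 0.66 = 221.127 mm
Volume = 221.127 mm × 139.4 ha × 10 = 308251.0 m³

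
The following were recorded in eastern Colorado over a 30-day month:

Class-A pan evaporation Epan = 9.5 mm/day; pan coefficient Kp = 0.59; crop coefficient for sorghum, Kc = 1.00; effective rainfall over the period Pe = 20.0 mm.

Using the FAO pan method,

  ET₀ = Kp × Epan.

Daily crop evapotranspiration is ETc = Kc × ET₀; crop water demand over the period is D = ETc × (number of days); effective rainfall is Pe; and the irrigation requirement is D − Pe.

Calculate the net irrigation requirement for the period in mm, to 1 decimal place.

148.2 mm

ET₀ = 0.59 × 9.5 = 5.6050 mm/d
ETc = Kc × ET₀ = 1.00 × 5.6050 = 5.6050 mm/d
Crop demand D = ETc × 30 d = 5.6050 × 30 = 168.150 mm
D − Pe = 168.150 − 20.0 = 148.150 mm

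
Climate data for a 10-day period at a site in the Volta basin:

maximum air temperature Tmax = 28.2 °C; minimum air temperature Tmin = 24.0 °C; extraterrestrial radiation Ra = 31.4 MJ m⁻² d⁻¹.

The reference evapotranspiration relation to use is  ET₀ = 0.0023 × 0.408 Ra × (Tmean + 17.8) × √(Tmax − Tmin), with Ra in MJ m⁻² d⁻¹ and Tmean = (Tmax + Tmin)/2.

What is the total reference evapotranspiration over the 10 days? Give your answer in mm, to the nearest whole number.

Tmean = (28.2 + 24.0)/2 = 26.10 °C
0.408 Ra = 0.408 × 31.4 = 12.8112 mm/d equivalent
ET₀ = 0.0023 × 12.8112 × (26.10 + 17.8) × √4.2 = 0.0023 × 12.8112 × 43.90 × 2.0494 = 2.6510 mm/d
Over 10 days: 2.6510 × 10 = 26.510 mm

27 mm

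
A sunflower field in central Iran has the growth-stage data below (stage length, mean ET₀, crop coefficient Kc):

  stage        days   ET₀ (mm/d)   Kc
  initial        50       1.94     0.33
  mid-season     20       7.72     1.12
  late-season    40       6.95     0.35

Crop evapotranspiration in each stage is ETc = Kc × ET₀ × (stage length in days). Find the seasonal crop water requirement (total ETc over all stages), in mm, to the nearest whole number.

initial: 0.33 × 1.94 × 50 = 32.01 mm
mid-season: 1.12 × 7.72 × 20 = 172.93 mm
late-season: 0.35 × 6.95 × 40 = 97.30 mm
Seasonal total = 302.24 mm

302 mm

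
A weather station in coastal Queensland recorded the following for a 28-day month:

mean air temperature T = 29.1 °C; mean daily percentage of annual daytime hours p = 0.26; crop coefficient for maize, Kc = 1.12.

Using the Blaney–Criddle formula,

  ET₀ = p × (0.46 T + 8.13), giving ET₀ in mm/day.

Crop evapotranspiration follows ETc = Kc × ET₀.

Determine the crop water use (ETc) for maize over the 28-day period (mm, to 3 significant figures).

175 mm

ET₀ = 0.26 × (0.46 × 29.1 + 8.13) = 0.26 × 21.516 = 5.5942 mm/d
ETc = Kc × ET₀ = 1.12 × 5.5942 = 6.2655 mm/d
Over 28 days: 6.2655 × 28 = 175.434 mm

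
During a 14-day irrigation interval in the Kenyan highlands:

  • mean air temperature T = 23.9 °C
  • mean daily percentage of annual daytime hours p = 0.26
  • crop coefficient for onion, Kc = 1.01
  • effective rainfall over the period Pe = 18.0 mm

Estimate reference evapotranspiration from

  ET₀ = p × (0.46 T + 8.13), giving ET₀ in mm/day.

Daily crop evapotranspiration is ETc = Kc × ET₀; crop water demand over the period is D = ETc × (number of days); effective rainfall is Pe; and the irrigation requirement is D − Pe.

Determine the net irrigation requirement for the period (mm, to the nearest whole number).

ET₀ = 0.26 × (0.46 × 23.9 + 8.13) = 0.26 × 19.124 = 4.9722 mm/d
ETc = Kc × ET₀ = 1.01 × 4.9722 = 5.0219 mm/d
Crop demand D = ETc × 14 d = 5.0219 × 14 = 70.307 mm
D − Pe = 70.307 − 18.0 = 52.307 mm

52 mm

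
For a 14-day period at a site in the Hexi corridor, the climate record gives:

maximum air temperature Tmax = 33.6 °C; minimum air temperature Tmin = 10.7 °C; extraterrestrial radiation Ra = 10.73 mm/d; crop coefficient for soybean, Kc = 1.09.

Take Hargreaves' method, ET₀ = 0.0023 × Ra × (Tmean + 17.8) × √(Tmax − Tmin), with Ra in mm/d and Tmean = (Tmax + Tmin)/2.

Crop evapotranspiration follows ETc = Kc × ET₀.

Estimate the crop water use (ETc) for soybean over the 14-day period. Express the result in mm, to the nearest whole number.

72 mm

Tmean = (33.6 + 10.7)/2 = 22.15 °C
ET₀ = 0.0023 × 10.73 × (22.15 + 17.8) × √22.9 = 0.0023 × 10.73 × 39.95 × 4.7854 = 4.7181 mm/d
ETc = Kc × ET₀ = 1.09 × 4.7181 = 5.1427 mm/d
Over 14 days: 5.1427 × 14 = 71.998 mm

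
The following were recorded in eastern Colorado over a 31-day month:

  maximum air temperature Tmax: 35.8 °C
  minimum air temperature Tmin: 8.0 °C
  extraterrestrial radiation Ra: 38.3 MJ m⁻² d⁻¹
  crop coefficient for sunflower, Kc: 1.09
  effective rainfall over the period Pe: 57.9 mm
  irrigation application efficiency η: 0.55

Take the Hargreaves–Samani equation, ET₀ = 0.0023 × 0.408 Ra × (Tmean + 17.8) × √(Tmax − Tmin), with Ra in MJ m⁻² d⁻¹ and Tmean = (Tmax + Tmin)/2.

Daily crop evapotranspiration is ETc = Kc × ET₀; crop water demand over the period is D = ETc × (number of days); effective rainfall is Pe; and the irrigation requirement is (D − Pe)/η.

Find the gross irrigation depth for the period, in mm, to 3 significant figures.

357 mm

Tmean = (35.8 + 8.0)/2 = 21.90 °C
0.408 Ra = 0.408 × 38.3 = 15.6264 mm/d equivalent
ET₀ = 0.0023 × 15.6264 × (21.90 + 17.8) × √27.8 = 0.0023 × 15.6264 × 39.70 × 5.2726 = 7.5232 mm/d
ETc = Kc × ET₀ = 1.09 × 7.5232 = 8.2003 mm/d
Crop demand D = ETc × 31 d = 8.2003 × 31 = 254.209 mm
D − Pe = 254.209 − 57.9 = 196.309 mm
Gross irrigation = 196.309 / 0.55 = 356.925 mm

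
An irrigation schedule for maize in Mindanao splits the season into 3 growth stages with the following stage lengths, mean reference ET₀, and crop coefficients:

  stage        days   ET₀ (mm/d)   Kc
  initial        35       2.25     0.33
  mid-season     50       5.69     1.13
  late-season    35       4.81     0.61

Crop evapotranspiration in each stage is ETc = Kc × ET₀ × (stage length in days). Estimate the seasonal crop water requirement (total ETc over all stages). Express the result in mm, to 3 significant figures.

initial: 0.33 × 2.25 × 35 = 25.99 mm
mid-season: 1.13 × 5.69 × 50 = 321.49 mm
late-season: 0.61 × 4.81 × 35 = 102.69 mm
Seasonal total = 450.17 mm

450 mm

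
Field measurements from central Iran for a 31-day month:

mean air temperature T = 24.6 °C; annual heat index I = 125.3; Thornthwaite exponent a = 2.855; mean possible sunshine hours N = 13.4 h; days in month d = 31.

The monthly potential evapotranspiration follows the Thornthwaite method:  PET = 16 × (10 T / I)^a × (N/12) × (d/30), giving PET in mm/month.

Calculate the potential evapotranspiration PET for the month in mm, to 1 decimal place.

10T/I = 10 × 24.6 / 125.3 = 1.9633
(10T/I)^a = 1.9633^2.855 = 6.8624
Uncorrected PET = 16 × 6.8624 = 109.798 mm
Correction = (N/12)(d/30) = (13.4/12)(31/30) = 1.1539
PET = 109.798 × 1.1539 = 126.696 mm/month

126.7 mm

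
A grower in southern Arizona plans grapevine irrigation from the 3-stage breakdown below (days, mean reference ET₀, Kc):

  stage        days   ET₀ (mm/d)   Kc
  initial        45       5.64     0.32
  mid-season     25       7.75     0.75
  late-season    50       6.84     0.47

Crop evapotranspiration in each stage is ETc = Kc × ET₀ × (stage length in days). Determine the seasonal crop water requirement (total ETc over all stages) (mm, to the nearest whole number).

initial: 0.32 × 5.64 × 45 = 81.22 mm
mid-season: 0.75 × 7.75 × 25 = 145.31 mm
late-season: 0.47 × 6.84 × 50 = 160.74 mm
Seasonal total = 387.27 mm

387 mm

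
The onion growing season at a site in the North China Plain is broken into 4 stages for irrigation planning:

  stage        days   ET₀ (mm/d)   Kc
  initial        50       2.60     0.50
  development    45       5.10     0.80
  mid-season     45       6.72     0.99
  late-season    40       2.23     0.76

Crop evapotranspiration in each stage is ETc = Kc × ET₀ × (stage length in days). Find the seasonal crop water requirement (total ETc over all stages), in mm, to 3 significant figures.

616 mm

initial: 0.50 × 2.60 × 50 = 65.00 mm
development: 0.80 × 5.10 × 45 = 183.60 mm
mid-season: 0.99 × 6.72 × 45 = 299.38 mm
late-season: 0.76 × 2.23 × 40 = 67.79 mm
Seasonal total = 615.77 mm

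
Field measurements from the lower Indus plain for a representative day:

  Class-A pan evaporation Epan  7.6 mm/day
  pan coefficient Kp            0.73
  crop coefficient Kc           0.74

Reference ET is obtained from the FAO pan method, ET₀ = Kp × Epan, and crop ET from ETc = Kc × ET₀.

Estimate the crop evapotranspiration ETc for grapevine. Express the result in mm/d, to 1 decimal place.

4.1 mm/d

ET₀ = 0.73 × 7.6 = 5.5480 mm/d
ETc = Kc × ET₀ = 0.74 × 5.5480 = 4.1055 mm/d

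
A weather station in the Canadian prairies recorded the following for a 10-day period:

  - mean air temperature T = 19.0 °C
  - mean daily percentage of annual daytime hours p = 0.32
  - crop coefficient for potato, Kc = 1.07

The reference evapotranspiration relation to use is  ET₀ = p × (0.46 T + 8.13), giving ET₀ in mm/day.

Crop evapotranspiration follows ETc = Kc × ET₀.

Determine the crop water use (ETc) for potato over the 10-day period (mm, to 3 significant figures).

ET₀ = 0.32 × (0.46 × 19.0 + 8.13) = 0.32 × 16.870 = 5.3984 mm/d
ETc = Kc × ET₀ = 1.07 × 5.3984 = 5.7763 mm/d
Over 10 days: 5.7763 × 10 = 57.763 mm

57.8 mm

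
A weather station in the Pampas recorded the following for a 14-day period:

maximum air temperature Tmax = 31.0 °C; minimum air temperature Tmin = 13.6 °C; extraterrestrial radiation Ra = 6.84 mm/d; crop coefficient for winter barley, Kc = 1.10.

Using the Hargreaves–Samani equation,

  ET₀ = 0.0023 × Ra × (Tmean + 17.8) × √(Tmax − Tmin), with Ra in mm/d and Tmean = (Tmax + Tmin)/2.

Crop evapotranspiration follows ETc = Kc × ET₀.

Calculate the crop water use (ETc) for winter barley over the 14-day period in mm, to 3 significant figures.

Tmean = (31.0 + 13.6)/2 = 22.30 °C
ET₀ = 0.0023 × 6.84 × (22.30 + 17.8) × √17.4 = 0.0023 × 6.84 × 40.10 × 4.1713 = 2.6315 mm/d
ETc = Kc × ET₀ = 1.10 × 2.6315 = 2.8947 mm/d
Over 14 days: 2.8947 × 14 = 40.526 mm

40.5 mm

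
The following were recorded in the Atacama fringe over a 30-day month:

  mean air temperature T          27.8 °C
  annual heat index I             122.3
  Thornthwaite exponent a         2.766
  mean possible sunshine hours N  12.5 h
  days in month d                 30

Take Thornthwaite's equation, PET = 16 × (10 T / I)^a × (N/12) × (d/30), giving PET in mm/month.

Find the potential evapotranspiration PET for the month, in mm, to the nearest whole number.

162 mm

10T/I = 10 × 27.8 / 122.3 = 2.2731
(10T/I)^a = 2.2731^2.766 = 9.6919
Uncorrected PET = 16 × 9.6919 = 155.070 mm
Correction = (N/12)(d/30) = (12.5/12)(30/30) = 1.0417
PET = 155.070 × 1.0417 = 161.536 mm/month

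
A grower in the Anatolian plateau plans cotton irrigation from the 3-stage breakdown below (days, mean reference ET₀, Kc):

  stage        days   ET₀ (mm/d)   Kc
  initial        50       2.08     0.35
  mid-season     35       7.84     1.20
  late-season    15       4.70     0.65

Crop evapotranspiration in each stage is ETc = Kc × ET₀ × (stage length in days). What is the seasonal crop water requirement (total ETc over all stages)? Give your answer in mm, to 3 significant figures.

412 mm

initial: 0.35 × 2.08 × 50 = 36.40 mm
mid-season: 1.20 × 7.84 × 35 = 329.28 mm
late-season: 0.65 × 4.70 × 15 = 45.83 mm
Seasonal total = 411.51 mm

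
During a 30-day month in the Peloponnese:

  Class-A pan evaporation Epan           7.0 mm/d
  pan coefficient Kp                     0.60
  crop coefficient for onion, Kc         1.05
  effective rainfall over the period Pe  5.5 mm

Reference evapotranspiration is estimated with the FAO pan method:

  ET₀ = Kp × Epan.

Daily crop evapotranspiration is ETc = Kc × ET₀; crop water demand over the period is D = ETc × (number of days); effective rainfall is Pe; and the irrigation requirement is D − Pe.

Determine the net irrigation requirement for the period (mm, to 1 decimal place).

126.8 mm

ET₀ = 0.60 × 7.0 = 4.2000 mm/d
ETc = Kc × ET₀ = 1.05 × 4.2000 = 4.4100 mm/d
Crop demand D = ETc × 30 d = 4.4100 × 30 = 132.300 mm
D − Pe = 132.300 − 5.5 = 126.800 mm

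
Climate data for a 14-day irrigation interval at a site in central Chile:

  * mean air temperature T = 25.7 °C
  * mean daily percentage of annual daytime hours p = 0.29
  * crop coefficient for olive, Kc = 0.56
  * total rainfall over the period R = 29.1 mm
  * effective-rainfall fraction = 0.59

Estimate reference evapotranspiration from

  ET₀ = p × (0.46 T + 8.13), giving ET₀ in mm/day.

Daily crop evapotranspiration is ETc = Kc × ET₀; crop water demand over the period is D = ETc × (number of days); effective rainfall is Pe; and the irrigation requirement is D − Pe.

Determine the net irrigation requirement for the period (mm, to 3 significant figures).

ET₀ = 0.29 × (0.46 × 25.7 + 8.13) = 0.29 × 19.952 = 5.7861 mm/d
ETc = Kc × ET₀ = 0.56 × 5.7861 = 3.2402 mm/d
Crop demand D = ETc × 14 d = 3.2402 × 14 = 45.363 mm
Pe = 0.59 × 29.1 = 17.169 mm
D − Pe = 45.363 − 17.169 = 28.194 mm

28.2 mm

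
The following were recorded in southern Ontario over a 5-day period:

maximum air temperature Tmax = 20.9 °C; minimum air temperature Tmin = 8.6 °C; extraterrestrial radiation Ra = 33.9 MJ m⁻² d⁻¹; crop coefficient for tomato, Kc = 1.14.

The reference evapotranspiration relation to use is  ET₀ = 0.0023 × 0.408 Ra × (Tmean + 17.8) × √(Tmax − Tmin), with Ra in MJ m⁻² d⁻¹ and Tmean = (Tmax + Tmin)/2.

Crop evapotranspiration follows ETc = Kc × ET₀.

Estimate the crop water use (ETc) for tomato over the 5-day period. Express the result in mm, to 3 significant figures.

Tmean = (20.9 + 8.6)/2 = 14.75 °C
0.408 Ra = 0.408 × 33.9 = 13.8312 mm/d equivalent
ET₀ = 0.0023 × 13.8312 × (14.75 + 17.8) × √12.3 = 0.0023 × 13.8312 × 32.55 × 3.5071 = 3.6315 mm/d
ETc = Kc × ET₀ = 1.14 × 3.6315 = 4.1399 mm/d
Over 5 days: 4.1399 × 5 = 20.700 mm

20.7 mm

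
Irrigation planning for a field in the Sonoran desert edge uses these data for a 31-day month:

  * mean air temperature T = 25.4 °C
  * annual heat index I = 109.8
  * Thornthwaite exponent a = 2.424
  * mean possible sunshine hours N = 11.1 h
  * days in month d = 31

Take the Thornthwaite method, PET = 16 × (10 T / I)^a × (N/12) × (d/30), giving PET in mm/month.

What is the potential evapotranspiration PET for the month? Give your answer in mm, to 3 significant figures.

10T/I = 10 × 25.4 / 109.8 = 2.3133
(10T/I)^a = 2.3133^2.424 = 7.6366
Uncorrected PET = 16 × 7.6366 = 122.186 mm
Correction = (N/12)(d/30) = (11.1/12)(31/30) = 0.9558
PET = 122.186 × 0.9558 = 116.785 mm/month

117 mm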